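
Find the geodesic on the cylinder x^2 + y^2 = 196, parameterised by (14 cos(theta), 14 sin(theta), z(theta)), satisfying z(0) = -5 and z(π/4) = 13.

Parameterise the cylinder of radius R = 14 as
    r(θ) = (14 cos θ, 14 sin θ, z(θ)).
The arc-length element is
    ds = sqrt(196 + (dz/dθ)^2) dθ,
so the Lagrangian is L = sqrt(196 + z'^2).
L depends on z' only, not on z or θ, so ∂L/∂z = 0 and
    ∂L/∂z' = z' / sqrt(196 + z'^2).
The Euler-Lagrange equation gives
    d/dθ( z' / sqrt(196 + z'^2) ) = 0,
so z' is constant. Integrating once:
    z(θ) = a θ + b,
a helix on the cylinder (a straight line when the cylinder is unrolled). The constants a, b are determined by the endpoint conditions.
With endpoint conditions z(0) = -5 and z(π/4) = 13: from z(0) = b we get b = -5, and a·π/4 + -5 = 13 gives a = 72/π, so
    z(θ) = (72/π) θ − 5.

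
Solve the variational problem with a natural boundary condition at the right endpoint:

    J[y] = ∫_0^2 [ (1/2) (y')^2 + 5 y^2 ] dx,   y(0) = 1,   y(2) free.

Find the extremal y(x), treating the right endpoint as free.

The Lagrangian L = (1/2) (y')^2 + 5 y^2 gives
    ∂L/∂y = 10 y,   ∂L/∂y' = y'.
Euler-Lagrange: y'' − 10 y = 0.
With k = sqrt(10), the general solution is
    y(x) = A cosh(sqrt(10) x) + B sinh(sqrt(10) x).
Fixed left endpoint y(0) = 1 ⇒ A = 1.
The right endpoint x = 2 is free, so the natural (transversality) condition is ∂L/∂y' |_{x=2} = 0, i.e. y'(2) = 0.
Compute y'(x) = A k sinh(k x) + B k cosh(k x), so
    y'(2) = A k sinh(k·2) + B k cosh(k·2) = 0
    ⇒ B = −A tanh(k·2) = − tanh(sqrt(10)·2).
Therefore the extremal is
    y(x) = cosh(sqrt(10) x) − tanh(sqrt(10)·2) sinh(sqrt(10) x).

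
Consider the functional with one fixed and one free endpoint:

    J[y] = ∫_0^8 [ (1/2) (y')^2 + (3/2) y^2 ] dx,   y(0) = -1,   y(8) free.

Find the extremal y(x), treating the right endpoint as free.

The Lagrangian L = (1/2) (y')^2 + (3/2) y^2 gives
    ∂L/∂y = 3 y,   ∂L/∂y' = y'.
Euler-Lagrange: y'' − 3 y = 0.
With k = sqrt(3), the general solution is
    y(x) = A cosh(sqrt(3) x) + B sinh(sqrt(3) x).
Fixed left endpoint y(0) = -1 ⇒ A = -1.
The right endpoint x = 8 is free, so the natural (transversality) condition is ∂L/∂y' |_{x=8} = 0, i.e. y'(8) = 0.
Compute y'(x) = A k sinh(k x) + B k cosh(k x), so
    y'(8) = A k sinh(k·8) + B k cosh(k·8) = 0
    ⇒ B = −A tanh(k·8) = tanh(sqrt(3)·8).
Therefore the extremal is
    y(x) = −cosh(sqrt(3) x) + tanh(sqrt(3)·8) sinh(sqrt(3) x).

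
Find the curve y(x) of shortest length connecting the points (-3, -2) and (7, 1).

Arc-length functional: J[y] = ∫ sqrt(1 + (y')^2) dx.
Lagrangian L = sqrt(1 + (y')^2) has no explicit y dependence, so ∂L/∂y = 0 and the Euler-Lagrange equation gives
    d/dx( y' / sqrt(1 + (y')^2) ) = 0  ⇒  y' / sqrt(1 + (y')^2) = const.
Hence y' is constant, so y(x) is affine.
Fitting the endpoints (-3, -2) and (7, 1):
    slope m = (1 − (-2)) / (7 − (-3)) = 3/10,
    intercept c = (-2) − m·(-3) = -11/10.
Extremal: y(x) = (3/10) x - 11/10.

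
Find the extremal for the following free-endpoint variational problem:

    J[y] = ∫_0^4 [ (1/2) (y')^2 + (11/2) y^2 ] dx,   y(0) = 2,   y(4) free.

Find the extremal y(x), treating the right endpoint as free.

The Lagrangian L = (1/2) (y')^2 + (11/2) y^2 gives
    ∂L/∂y = 11 y,   ∂L/∂y' = y'.
Euler-Lagrange: y'' − 11 y = 0.
With k = sqrt(11), the general solution is
    y(x) = A cosh(sqrt(11) x) + B sinh(sqrt(11) x).
Fixed left endpoint y(0) = 2 ⇒ A = 2.
The right endpoint x = 4 is free, so the natural (transversality) condition is ∂L/∂y' |_{x=4} = 0, i.e. y'(4) = 0.
Compute y'(x) = A k sinh(k x) + B k cosh(k x), so
    y'(4) = A k sinh(k·4) + B k cosh(k·4) = 0
    ⇒ B = −A tanh(k·4) = − 2 tanh(sqrt(11)·4).
Therefore the extremal is
    y(x) = 2 cosh(sqrt(11) x) − 2 tanh(sqrt(11)·4) sinh(sqrt(11) x).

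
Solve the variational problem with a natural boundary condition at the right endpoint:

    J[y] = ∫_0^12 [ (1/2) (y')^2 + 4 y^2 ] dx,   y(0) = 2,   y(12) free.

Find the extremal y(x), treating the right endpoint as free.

The Lagrangian L = (1/2) (y')^2 + 4 y^2 gives
    ∂L/∂y = 8 y,   ∂L/∂y' = y'.
Euler-Lagrange: y'' − 8 y = 0.
With k = sqrt(8), the general solution is
    y(x) = A cosh(sqrt(8) x) + B sinh(sqrt(8) x).
Fixed left endpoint y(0) = 2 ⇒ A = 2.
The right endpoint x = 12 is free, so the natural (transversality) condition is ∂L/∂y' |_{x=12} = 0, i.e. y'(12) = 0.
Compute y'(x) = A k sinh(k x) + B k cosh(k x), so
    y'(12) = A k sinh(k·12) + B k cosh(k·12) = 0
    ⇒ B = −A tanh(k·12) = − 2 tanh(sqrt(8)·12).
Therefore the extremal is
    y(x) = 2 cosh(sqrt(8) x) − 2 tanh(sqrt(8)·12) sinh(sqrt(8) x).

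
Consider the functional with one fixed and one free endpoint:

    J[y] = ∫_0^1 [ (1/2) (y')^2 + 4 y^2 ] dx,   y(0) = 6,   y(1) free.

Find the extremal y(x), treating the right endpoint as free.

The Lagrangian L = (1/2) (y')^2 + 4 y^2 gives
    ∂L/∂y = 8 y,   ∂L/∂y' = y'.
Euler-Lagrange: y'' − 8 y = 0.
With k = sqrt(8), the general solution is
    y(x) = A cosh(sqrt(8) x) + B sinh(sqrt(8) x).
Fixed left endpoint y(0) = 6 ⇒ A = 6.
The right endpoint x = 1 is free, so the natural (transversality) condition is ∂L/∂y' |_{x=1} = 0, i.e. y'(1) = 0.
Compute y'(x) = A k sinh(k x) + B k cosh(k x), so
    y'(1) = A k sinh(k·1) + B k cosh(k·1) = 0
    ⇒ B = −A tanh(k·1) = − 6 tanh(sqrt(8)·1).
Therefore the extremal is
    y(x) = 6 cosh(sqrt(8) x) − 6 tanh(sqrt(8)·1) sinh(sqrt(8) x).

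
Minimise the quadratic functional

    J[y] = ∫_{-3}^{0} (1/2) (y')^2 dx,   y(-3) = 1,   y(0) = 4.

The Lagrangian is L = (1/2) (y')^2.
Compute ∂L/∂y = 0, ∂L/∂y' = y'.
The Euler-Lagrange equation d/dx(∂L/∂y') − ∂L/∂y = 0 reduces to
    y'' = 0.
Its general solution is
    y(x) = A x + B,
with A, B fixed by the endpoint conditions.
Applying the endpoint conditions y(-3) = 1 and y(0) = 4: solve A·-3 + B = 1 and A·0 + B = 4. Subtracting gives A(0 − -3) = 4 − 1, so A = 1, and B = 1 − A·-3 = 4. Therefore
    y(x) = x + 4.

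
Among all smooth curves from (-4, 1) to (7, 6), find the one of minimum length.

Arc-length functional: J[y] = ∫ sqrt(1 + (y')^2) dx.
Lagrangian L = sqrt(1 + (y')^2) has no explicit y dependence, so ∂L/∂y = 0 and the Euler-Lagrange equation gives
    d/dx( y' / sqrt(1 + (y')^2) ) = 0  ⇒  y' / sqrt(1 + (y')^2) = const.
Hence y' is constant, so y(x) is affine.
Fitting the endpoints (-4, 1) and (7, 6):
    slope m = (6 − 1) / (7 − (-4)) = 5/11,
    intercept c = 1 − m·(-4) = 31/11.
Extremal: y(x) = (5/11) x + 31/11.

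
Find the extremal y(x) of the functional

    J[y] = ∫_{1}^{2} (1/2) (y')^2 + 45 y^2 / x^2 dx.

The Lagrangian is L = (1/2) (y')^2 + 45 y^2 / x^2.
Compute ∂L/∂y = 90y/x^2, ∂L/∂y' = y'.
The Euler-Lagrange equation d/dx(∂L/∂y') − ∂L/∂y = 0 reduces to
    y'' − 90/x^2 · y = 0  (x > 0).
Its general solution is
    y(x) = A x^10 + B x^(-9),
with A, B fixed by the endpoint conditions.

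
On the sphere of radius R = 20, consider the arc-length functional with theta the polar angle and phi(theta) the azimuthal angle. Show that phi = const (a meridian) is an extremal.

On the sphere of radius R = 20 with spherical coordinates (θ, φ), the induced metric is
    ds^2 = 400(dθ^2 + sin^2(θ) dφ^2).
Using θ as the parameter, the arc-length functional becomes
    J[φ] = ∫ 20 sqrt(1 + sin^2(θ) (dφ/dθ)^2) dθ.
So L = 20 sqrt(1 + sin^2(θ) φ'^2). Compute
    ∂L/∂φ = 0  (L has no explicit φ dependence),
    ∂L/∂φ' = 20 sin^2(θ) φ' / sqrt(1 + sin^2(θ) φ'^2).
For the candidate φ(θ) = c (constant), φ' = 0, so ∂L/∂φ' evaluated along the candidate vanishes, and ∂L/∂φ is identically zero. Hence
    d/dθ(∂L/∂φ') − ∂L/∂φ = 0
is satisfied. Therefore meridians φ = const are extremals of arc length — they are geodesics on the sphere.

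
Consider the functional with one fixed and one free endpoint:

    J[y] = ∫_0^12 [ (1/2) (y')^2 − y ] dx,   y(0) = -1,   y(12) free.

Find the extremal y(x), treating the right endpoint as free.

The Lagrangian L = (1/2) (y')^2 − y gives
    ∂L/∂y = −1,   ∂L/∂y' = y'.
Euler-Lagrange: d/dx(y') − (−1) = 0, i.e. y'' + 1 = 0, so
    y(x) = −(1/2) x^2 + C1 x + C2.
Fixed left endpoint y(0) = -1 ⇒ C2 = -1.
The right endpoint x = 12 is free, so the natural (transversality) condition is ∂L/∂y' |_{x=12} = 0, i.e. y'(12) = 0.
Compute y'(x) = −1 x + C1, so y'(12) = −12 + C1 = 0 ⇒ C1 = 12.
Therefore the extremal is
    y(x) = −x^2/2 + 12 x − 1.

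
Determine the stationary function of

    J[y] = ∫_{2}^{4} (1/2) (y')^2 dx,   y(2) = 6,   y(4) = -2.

The Lagrangian is L = (1/2) (y')^2.
Compute ∂L/∂y = 0, ∂L/∂y' = y'.
The Euler-Lagrange equation d/dx(∂L/∂y') − ∂L/∂y = 0 reduces to
    y'' = 0.
Its general solution is
    y(x) = A x + B,
with A, B fixed by the endpoint conditions.
Applying the endpoint conditions y(2) = 6 and y(4) = -2: solve A·2 + B = 6 and A·4 + B = -2. Subtracting gives A(4 − 2) = -2 − 6, so A = -4, and B = 6 − A·2 = 14. Therefore
    y(x) = -4 x + 14.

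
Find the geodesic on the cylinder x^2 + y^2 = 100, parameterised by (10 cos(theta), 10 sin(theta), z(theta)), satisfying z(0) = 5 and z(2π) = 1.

Parameterise the cylinder of radius R = 10 as
    r(θ) = (10 cos θ, 10 sin θ, z(θ)).
The arc-length element is
    ds = sqrt(100 + (dz/dθ)^2) dθ,
so the Lagrangian is L = sqrt(100 + z'^2).
L depends on z' only, not on z or θ, so ∂L/∂z = 0 and
    ∂L/∂z' = z' / sqrt(100 + z'^2).
The Euler-Lagrange equation gives
    d/dθ( z' / sqrt(100 + z'^2) ) = 0,
so z' is constant. Integrating once:
    z(θ) = a θ + b,
a helix on the cylinder (a straight line when the cylinder is unrolled). The constants a, b are determined by the endpoint conditions.
With endpoint conditions z(0) = 5 and z(2π) = 1: from z(0) = b we get b = 5, and a·2π + 5 = 1 gives a = -2/π, so
    z(θ) = (-2/π) θ + 5.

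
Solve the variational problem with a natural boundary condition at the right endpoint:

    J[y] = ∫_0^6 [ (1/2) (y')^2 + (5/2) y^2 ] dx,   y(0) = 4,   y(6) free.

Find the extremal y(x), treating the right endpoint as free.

The Lagrangian L = (1/2) (y')^2 + (5/2) y^2 gives
    ∂L/∂y = 5 y,   ∂L/∂y' = y'.
Euler-Lagrange: y'' − 5 y = 0.
With k = sqrt(5), the general solution is
    y(x) = A cosh(sqrt(5) x) + B sinh(sqrt(5) x).
Fixed left endpoint y(0) = 4 ⇒ A = 4.
The right endpoint x = 6 is free, so the natural (transversality) condition is ∂L/∂y' |_{x=6} = 0, i.e. y'(6) = 0.
Compute y'(x) = A k sinh(k x) + B k cosh(k x), so
    y'(6) = A k sinh(k·6) + B k cosh(k·6) = 0
    ⇒ B = −A tanh(k·6) = − 4 tanh(sqrt(5)·6).
Therefore the extremal is
    y(x) = 4 cosh(sqrt(5) x) − 4 tanh(sqrt(5)·6) sinh(sqrt(5) x).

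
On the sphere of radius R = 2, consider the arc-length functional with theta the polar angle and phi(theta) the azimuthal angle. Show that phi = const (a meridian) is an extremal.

On the sphere of radius R = 2 with spherical coordinates (θ, φ), the induced metric is
    ds^2 = 4(dθ^2 + sin^2(θ) dφ^2).
Using θ as the parameter, the arc-length functional becomes
    J[φ] = ∫ 2 sqrt(1 + sin^2(θ) (dφ/dθ)^2) dθ.
So L = 2 sqrt(1 + sin^2(θ) φ'^2). Compute
    ∂L/∂φ = 0  (L has no explicit φ dependence),
    ∂L/∂φ' = 2 sin^2(θ) φ' / sqrt(1 + sin^2(θ) φ'^2).
For the candidate φ(θ) = c (constant), φ' = 0, so ∂L/∂φ' evaluated along the candidate vanishes, and ∂L/∂φ is identically zero. Hence
    d/dθ(∂L/∂φ') − ∂L/∂φ = 0
is satisfied. Therefore meridians φ = const are extremals of arc length — they are geodesics on the sphere.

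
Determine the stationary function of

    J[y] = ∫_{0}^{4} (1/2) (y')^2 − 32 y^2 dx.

The Lagrangian is L = (1/2) (y')^2 − 32 y^2.
Compute ∂L/∂y = -64y, ∂L/∂y' = y'.
The Euler-Lagrange equation d/dx(∂L/∂y') − ∂L/∂y = 0 reduces to
    y'' + 64 y = 0.
Its general solution is
    y(x) = A sin(8x) + B cos(8x),
with A, B fixed by the endpoint conditions.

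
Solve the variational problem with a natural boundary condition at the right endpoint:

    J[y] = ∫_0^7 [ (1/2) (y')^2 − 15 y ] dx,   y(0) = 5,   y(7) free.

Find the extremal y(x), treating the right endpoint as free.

The Lagrangian L = (1/2) (y')^2 − 15 y gives
    ∂L/∂y = −15,   ∂L/∂y' = y'.
Euler-Lagrange: d/dx(y') − (−15) = 0, i.e. y'' + 15 = 0, so
    y(x) = −(15/2) x^2 + C1 x + C2.
Fixed left endpoint y(0) = 5 ⇒ C2 = 5.
The right endpoint x = 7 is free, so the natural (transversality) condition is ∂L/∂y' |_{x=7} = 0, i.e. y'(7) = 0.
Compute y'(x) = −15 x + C1, so y'(7) = −105 + C1 = 0 ⇒ C1 = 105.
Therefore the extremal is
    y(x) = −(15/2) x^2 + 105 x + 5.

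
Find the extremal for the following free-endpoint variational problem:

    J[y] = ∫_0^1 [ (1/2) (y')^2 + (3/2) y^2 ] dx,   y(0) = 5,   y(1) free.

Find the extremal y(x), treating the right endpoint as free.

The Lagrangian L = (1/2) (y')^2 + (3/2) y^2 gives
    ∂L/∂y = 3 y,   ∂L/∂y' = y'.
Euler-Lagrange: y'' − 3 y = 0.
With k = sqrt(3), the general solution is
    y(x) = A cosh(sqrt(3) x) + B sinh(sqrt(3) x).
Fixed left endpoint y(0) = 5 ⇒ A = 5.
The right endpoint x = 1 is free, so the natural (transversality) condition is ∂L/∂y' |_{x=1} = 0, i.e. y'(1) = 0.
Compute y'(x) = A k sinh(k x) + B k cosh(k x), so
    y'(1) = A k sinh(k·1) + B k cosh(k·1) = 0
    ⇒ B = −A tanh(k·1) = − 5 tanh(sqrt(3)·1).
Therefore the extremal is
    y(x) = 5 cosh(sqrt(3) x) − 5 tanh(sqrt(3)·1) sinh(sqrt(3) x).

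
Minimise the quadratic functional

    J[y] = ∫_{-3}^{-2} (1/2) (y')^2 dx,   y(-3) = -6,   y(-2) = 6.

The Lagrangian is L = (1/2) (y')^2.
Compute ∂L/∂y = 0, ∂L/∂y' = y'.
The Euler-Lagrange equation d/dx(∂L/∂y') − ∂L/∂y = 0 reduces to
    y'' = 0.
Its general solution is
    y(x) = A x + B,
with A, B fixed by the endpoint conditions.
Applying the endpoint conditions y(-3) = -6 and y(-2) = 6: solve A·-3 + B = -6 and A·-2 + B = 6. Subtracting gives A(-2 − -3) = 6 − -6, so A = 12, and B = -6 − A·-3 = 30. Therefore
    y(x) = 12 x + 30.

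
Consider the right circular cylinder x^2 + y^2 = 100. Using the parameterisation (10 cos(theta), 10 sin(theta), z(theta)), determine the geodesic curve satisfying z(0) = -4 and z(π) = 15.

Parameterise the cylinder of radius R = 10 as
    r(θ) = (10 cos θ, 10 sin θ, z(θ)).
The arc-length element is
    ds = sqrt(100 + (dz/dθ)^2) dθ,
so the Lagrangian is L = sqrt(100 + z'^2).
L depends on z' only, not on z or θ, so ∂L/∂z = 0 and
    ∂L/∂z' = z' / sqrt(100 + z'^2).
The Euler-Lagrange equation gives
    d/dθ( z' / sqrt(100 + z'^2) ) = 0,
so z' is constant. Integrating once:
    z(θ) = a θ + b,
a helix on the cylinder (a straight line when the cylinder is unrolled). The constants a, b are determined by the endpoint conditions.
With endpoint conditions z(0) = -4 and z(π) = 15: from z(0) = b we get b = -4, and a·π + -4 = 15 gives a = 19/π, so
    z(θ) = (19/π) θ − 4.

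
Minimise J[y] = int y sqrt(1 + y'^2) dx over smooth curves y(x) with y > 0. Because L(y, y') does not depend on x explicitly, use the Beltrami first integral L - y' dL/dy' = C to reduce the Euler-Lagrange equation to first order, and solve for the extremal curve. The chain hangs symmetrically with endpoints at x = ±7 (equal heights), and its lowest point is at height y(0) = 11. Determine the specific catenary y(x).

The Lagrangian L(y, y') = y sqrt(1 + y'^2) has no explicit x dependence, so the Beltrami identity applies:
    L − y' ∂L/∂y' = C.
Compute ∂L/∂y' = y · y' / sqrt(1 + y'^2). Then
    L − y' ∂L/∂y'
    = y sqrt(1 + y'^2) − y · y'^2 / sqrt(1 + y'^2)
    = y (1 + y'^2 − y'^2) / sqrt(1 + y'^2)
    = y / sqrt(1 + y'^2) = C.
Squaring gives y^2 = C^2 (1 + y'^2), i.e.
    y'^2 = y^2 / C^2 − 1.
Separating variables,
    dy / sqrt(y^2 − C^2) = dx / C,
and integrating gives arccosh(y / C) = (x − a)/C, so
    y(x) = C cosh((x − a)/C),
the catenary. The constants C and a are fixed by the two endpoint conditions (and, for the hanging-chain problem, the length constraint selects C).
Now fit the given data. The endpoints x = ±7 are symmetric at equal height, so the catenary is even about its minimum: a = 0 and y(x) = C cosh(x/C). The lowest point is y(0) = C cosh(0) = C, and we are told y(0) = 11, so C = 11. Therefore
    y(x) = 11 cosh(x/11),
and at the endpoints
    y(±7) = 11 cosh(7/11).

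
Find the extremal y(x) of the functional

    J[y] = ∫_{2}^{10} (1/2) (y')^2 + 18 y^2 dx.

The Lagrangian is L = (1/2) (y')^2 + 18 y^2.
Compute ∂L/∂y = 36y, ∂L/∂y' = y'.
The Euler-Lagrange equation d/dx(∂L/∂y') − ∂L/∂y = 0 reduces to
    y'' − 36 y = 0.
Its general solution is
    y(x) = A e^(6x) + B e^(−6x),
with A, B fixed by the endpoint conditions.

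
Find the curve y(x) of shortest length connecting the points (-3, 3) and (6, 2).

Arc-length functional: J[y] = ∫ sqrt(1 + (y')^2) dx.
Lagrangian L = sqrt(1 + (y')^2) has no explicit y dependence, so ∂L/∂y = 0 and the Euler-Lagrange equation gives
    d/dx( y' / sqrt(1 + (y')^2) ) = 0  ⇒  y' / sqrt(1 + (y')^2) = const.
Hence y' is constant, so y(x) is affine.
Fitting the endpoints (-3, 3) and (6, 2):
    slope m = (2 − 3) / (6 − (-3)) = -1/9,
    intercept c = 3 − m·(-3) = 8/3.
Extremal: y(x) = (-1/9) x + 8/3.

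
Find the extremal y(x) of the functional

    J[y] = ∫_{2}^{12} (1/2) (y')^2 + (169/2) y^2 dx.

The Lagrangian is L = (1/2) (y')^2 + (169/2) y^2.
Compute ∂L/∂y = 169y, ∂L/∂y' = y'.
The Euler-Lagrange equation d/dx(∂L/∂y') − ∂L/∂y = 0 reduces to
    y'' − 169 y = 0.
Its general solution is
    y(x) = A e^(13x) + B e^(−13x),
with A, B fixed by the endpoint conditions.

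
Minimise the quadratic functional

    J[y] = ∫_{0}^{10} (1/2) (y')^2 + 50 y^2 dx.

The Lagrangian is L = (1/2) (y')^2 + 50 y^2.
Compute ∂L/∂y = 100y, ∂L/∂y' = y'.
The Euler-Lagrange equation d/dx(∂L/∂y') − ∂L/∂y = 0 reduces to
    y'' − 100 y = 0.
Its general solution is
    y(x) = A e^(10x) + B e^(−10x),
with A, B fixed by the endpoint conditions.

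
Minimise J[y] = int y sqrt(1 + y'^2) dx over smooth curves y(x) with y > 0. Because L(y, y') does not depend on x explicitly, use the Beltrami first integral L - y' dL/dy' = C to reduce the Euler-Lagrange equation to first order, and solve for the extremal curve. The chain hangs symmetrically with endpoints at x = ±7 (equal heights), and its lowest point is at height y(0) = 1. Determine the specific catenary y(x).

The Lagrangian L(y, y') = y sqrt(1 + y'^2) has no explicit x dependence, so the Beltrami identity applies:
    L − y' ∂L/∂y' = C.
Compute ∂L/∂y' = y · y' / sqrt(1 + y'^2). Then
    L − y' ∂L/∂y'
    = y sqrt(1 + y'^2) − y · y'^2 / sqrt(1 + y'^2)
    = y (1 + y'^2 − y'^2) / sqrt(1 + y'^2)
    = y / sqrt(1 + y'^2) = C.
Squaring gives y^2 = C^2 (1 + y'^2), i.e.
    y'^2 = y^2 / C^2 − 1.
Separating variables,
    dy / sqrt(y^2 − C^2) = dx / C,
and integrating gives arccosh(y / C) = (x − a)/C, so
    y(x) = C cosh((x − a)/C),
the catenary. The constants C and a are fixed by the two endpoint conditions (and, for the hanging-chain problem, the length constraint selects C).
Now fit the given data. The endpoints x = ±7 are symmetric at equal height, so the catenary is even about its minimum: a = 0 and y(x) = C cosh(x/C). The lowest point is y(0) = C cosh(0) = C, and we are told y(0) = 1, so C = 1. Therefore
    y(x) = cosh(x),
and at the endpoints
    y(±7) = cosh(7).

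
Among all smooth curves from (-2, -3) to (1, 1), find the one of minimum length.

Arc-length functional: J[y] = ∫ sqrt(1 + (y')^2) dx.
Lagrangian L = sqrt(1 + (y')^2) has no explicit y dependence, so ∂L/∂y = 0 and the Euler-Lagrange equation gives
    d/dx( y' / sqrt(1 + (y')^2) ) = 0  ⇒  y' / sqrt(1 + (y')^2) = const.
Hence y' is constant, so y(x) is affine.
Fitting the endpoints (-2, -3) and (1, 1):
    slope m = (1 − (-3)) / (1 − (-2)) = 4/3,
    intercept c = (-3) − m·(-2) = -1/3.
Extremal: y(x) = (4/3) x - 1/3.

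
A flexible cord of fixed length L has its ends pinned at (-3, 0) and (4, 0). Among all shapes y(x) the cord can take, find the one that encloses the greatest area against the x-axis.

Set up the augmented Lagrangian using a multiplier λ for the length constraint:
    F(y, y') = y − λ sqrt(1 + y'^2).
F has no explicit x dependence, so the Beltrami identity yields a first integral
    F − y' ∂F/∂y' = C.
Compute ∂F/∂y' = −λ y' / sqrt(1 + y'^2). Then
    y − λ sqrt(1 + y'^2) + λ y'^2 / sqrt(1 + y'^2) = C
    ⇒  y − λ / sqrt(1 + y'^2) = C.
Solving for y' and integrating gives
    (x − a)^2 + (y − b)^2 = λ^2,
a circular arc of radius λ. The constants a, b are determined by the endpoint conditions y(-3) = y(4) = 0, and λ is fixed implicitly by the length constraint
    ∫_{-3}^{4} sqrt(1 + y'^2) dx = L.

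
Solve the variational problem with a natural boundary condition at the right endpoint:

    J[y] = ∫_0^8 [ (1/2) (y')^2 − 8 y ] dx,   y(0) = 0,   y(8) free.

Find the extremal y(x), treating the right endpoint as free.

The Lagrangian L = (1/2) (y')^2 − 8 y gives
    ∂L/∂y = −8,   ∂L/∂y' = y'.
Euler-Lagrange: d/dx(y') − (−8) = 0, i.e. y'' + 8 = 0, so
    y(x) = −(8/2) x^2 + C1 x + C2.
Fixed left endpoint y(0) = 0 ⇒ C2 = 0.
The right endpoint x = 8 is free, so the natural (transversality) condition is ∂L/∂y' |_{x=8} = 0, i.e. y'(8) = 0.
Compute y'(x) = −8 x + C1, so y'(8) = −64 + C1 = 0 ⇒ C1 = 64.
Therefore the extremal is
    y(x) = −4 x^2 + 64 x.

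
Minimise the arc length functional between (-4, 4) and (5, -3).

Arc-length functional: J[y] = ∫ sqrt(1 + (y')^2) dx.
Lagrangian L = sqrt(1 + (y')^2) has no explicit y dependence, so ∂L/∂y = 0 and the Euler-Lagrange equation gives
    d/dx( y' / sqrt(1 + (y')^2) ) = 0  ⇒  y' / sqrt(1 + (y')^2) = const.
Hence y' is constant, so y(x) is affine.
Fitting the endpoints (-4, 4) and (5, -3):
    slope m = ((-3) − 4) / (5 − (-4)) = -7/9,
    intercept c = 4 − m·(-4) = 8/9.
Extremal: y(x) = (-7/9) x + 8/9.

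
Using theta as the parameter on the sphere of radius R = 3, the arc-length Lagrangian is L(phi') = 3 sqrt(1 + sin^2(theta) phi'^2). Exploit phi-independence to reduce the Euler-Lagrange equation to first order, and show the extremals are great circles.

On the sphere of radius R = 3 with spherical coordinates (θ, φ), the induced metric is
    ds^2 = 9(dθ^2 + sin^2(θ) dφ^2).
Parameterise by θ; the arc-length functional is
    J[φ] = ∫ 3 sqrt(1 + sin^2(θ) (dφ/dθ)^2) dθ,
so L = 3 sqrt(1 + sin^2(θ) φ'^2). Compute
    ∂L/∂φ = 0  (L has no explicit φ dependence),
    ∂L/∂φ' = 3 sin^2(θ) φ' / sqrt(1 + sin^2(θ) φ'^2).
Since ∂L/∂φ = 0, the Euler-Lagrange equation
    d/dθ(∂L/∂φ') − ∂L/∂φ = 0
reduces to d/dθ(∂L/∂φ') = 0, i.e. the momentum conjugate to φ is conserved:
    3 sin^2(θ) φ' / sqrt(1 + sin^2(θ) φ'^2) = C.
The overall factor of 3 is constant, so dividing through gives Clairaut's relation sin^2(θ) φ' / sqrt(1 + sin^2(θ) φ'^2) = C' (with C' = C/3). Solving for φ' and integrating gives the great-circle family
    cot(θ) = A cos(φ − φ_0),
i.e. the intersection of the sphere with a plane through the origin. The two constants A and φ_0 (equivalently C and one phase) are fixed by the two endpoint conditions.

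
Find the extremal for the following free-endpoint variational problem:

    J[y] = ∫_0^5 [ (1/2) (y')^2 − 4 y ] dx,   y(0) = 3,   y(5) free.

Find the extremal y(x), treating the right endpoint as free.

The Lagrangian L = (1/2) (y')^2 − 4 y gives
    ∂L/∂y = −4,   ∂L/∂y' = y'.
Euler-Lagrange: d/dx(y') − (−4) = 0, i.e. y'' + 4 = 0, so
    y(x) = −(4/2) x^2 + C1 x + C2.
Fixed left endpoint y(0) = 3 ⇒ C2 = 3.
The right endpoint x = 5 is free, so the natural (transversality) condition is ∂L/∂y' |_{x=5} = 0, i.e. y'(5) = 0.
Compute y'(x) = −4 x + C1, so y'(5) = −20 + C1 = 0 ⇒ C1 = 20.
Therefore the extremal is
    y(x) = −2 x^2 + 20 x + 3.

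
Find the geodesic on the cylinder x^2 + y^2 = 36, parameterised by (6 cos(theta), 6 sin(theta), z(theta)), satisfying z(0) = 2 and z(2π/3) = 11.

Parameterise the cylinder of radius R = 6 as
    r(θ) = (6 cos θ, 6 sin θ, z(θ)).
The arc-length element is
    ds = sqrt(36 + (dz/dθ)^2) dθ,
so the Lagrangian is L = sqrt(36 + z'^2).
L depends on z' only, not on z or θ, so ∂L/∂z = 0 and
    ∂L/∂z' = z' / sqrt(36 + z'^2).
The Euler-Lagrange equation gives
    d/dθ( z' / sqrt(36 + z'^2) ) = 0,
so z' is constant. Integrating once:
    z(θ) = a θ + b,
a helix on the cylinder (a straight line when the cylinder is unrolled). The constants a, b are determined by the endpoint conditions.
With endpoint conditions z(0) = 2 and z(2π/3) = 11: from z(0) = b we get b = 2, and a·2π/3 + 2 = 11 gives a = 27/(2π), so
    z(θ) = (27/(2π)) θ + 2.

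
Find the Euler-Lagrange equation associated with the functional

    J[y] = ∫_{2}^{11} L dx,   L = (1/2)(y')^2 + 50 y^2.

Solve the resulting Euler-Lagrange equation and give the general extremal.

The Lagrangian is L = (1/2)(y')^2 + 50 y^2.
∂L/∂y = 100y.
∂L/∂y' = y'.
The Euler-Lagrange equation d/dx(∂L/∂y') − ∂L/∂y = 0 becomes:
    y'' - 100 y = 0
General solution: y(x) = A e^(10x) + B e^(-10x), where A and B are arbitrary constants fixed by the endpoint conditions.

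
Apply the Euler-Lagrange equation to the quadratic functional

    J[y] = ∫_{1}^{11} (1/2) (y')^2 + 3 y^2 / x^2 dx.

The Lagrangian is L = (1/2) (y')^2 + 3 y^2 / x^2.
Compute ∂L/∂y = 6y/x^2, ∂L/∂y' = y'.
The Euler-Lagrange equation d/dx(∂L/∂y') − ∂L/∂y = 0 reduces to
    y'' − 6/x^2 · y = 0  (x > 0).
Its general solution is
    y(x) = A x^3 + B x^(-2),
with A, B fixed by the endpoint conditions.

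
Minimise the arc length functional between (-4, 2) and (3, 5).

Arc-length functional: J[y] = ∫ sqrt(1 + (y')^2) dx.
Lagrangian L = sqrt(1 + (y')^2) has no explicit y dependence, so ∂L/∂y = 0 and the Euler-Lagrange equation gives
    d/dx( y' / sqrt(1 + (y')^2) ) = 0  ⇒  y' / sqrt(1 + (y')^2) = const.
Hence y' is constant, so y(x) is affine.
Fitting the endpoints (-4, 2) and (3, 5):
    slope m = (5 − 2) / (3 − (-4)) = 3/7,
    intercept c = 2 − m·(-4) = 26/7.
Extremal: y(x) = (3/7) x + 26/7.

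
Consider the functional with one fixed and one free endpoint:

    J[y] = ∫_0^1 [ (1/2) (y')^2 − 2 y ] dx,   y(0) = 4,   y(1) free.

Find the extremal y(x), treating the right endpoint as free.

The Lagrangian L = (1/2) (y')^2 − 2 y gives
    ∂L/∂y = −2,   ∂L/∂y' = y'.
Euler-Lagrange: d/dx(y') − (−2) = 0, i.e. y'' + 2 = 0, so
    y(x) = −(2/2) x^2 + C1 x + C2.
Fixed left endpoint y(0) = 4 ⇒ C2 = 4.
The right endpoint x = 1 is free, so the natural (transversality) condition is ∂L/∂y' |_{x=1} = 0, i.e. y'(1) = 0.
Compute y'(x) = −2 x + C1, so y'(1) = −2 + C1 = 0 ⇒ C1 = 2.
Therefore the extremal is
    y(x) = −x^2 + 2 x + 4.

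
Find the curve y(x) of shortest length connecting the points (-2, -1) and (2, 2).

Arc-length functional: J[y] = ∫ sqrt(1 + (y')^2) dx.
Lagrangian L = sqrt(1 + (y')^2) has no explicit y dependence, so ∂L/∂y = 0 and the Euler-Lagrange equation gives
    d/dx( y' / sqrt(1 + (y')^2) ) = 0  ⇒  y' / sqrt(1 + (y')^2) = const.
Hence y' is constant, so y(x) is affine.
Fitting the endpoints (-2, -1) and (2, 2):
    slope m = (2 − (-1)) / (2 − (-2)) = 3/4,
    intercept c = (-1) − m·(-2) = 1/2.
Extremal: y(x) = (3/4) x + 1/2.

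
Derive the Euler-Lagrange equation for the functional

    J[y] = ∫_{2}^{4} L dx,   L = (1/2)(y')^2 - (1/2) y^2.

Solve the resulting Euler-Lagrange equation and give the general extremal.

The Lagrangian is L = (1/2)(y')^2 - (1/2) y^2.
∂L/∂y = -y.
∂L/∂y' = y'.
The Euler-Lagrange equation d/dx(∂L/∂y') − ∂L/∂y = 0 becomes:
    y'' + y = 0
General solution: y(x) = A sin(x) + B cos(x), where A and B are arbitrary constants fixed by the endpoint conditions.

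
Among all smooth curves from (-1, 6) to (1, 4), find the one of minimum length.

Arc-length functional: J[y] = ∫ sqrt(1 + (y')^2) dx.
Lagrangian L = sqrt(1 + (y')^2) has no explicit y dependence, so ∂L/∂y = 0 and the Euler-Lagrange equation gives
    d/dx( y' / sqrt(1 + (y')^2) ) = 0  ⇒  y' / sqrt(1 + (y')^2) = const.
Hence y' is constant, so y(x) is affine.
Fitting the endpoints (-1, 6) and (1, 4):
    slope m = (4 − 6) / (1 − (-1)) = -1,
    intercept c = 6 − m·(-1) = 5.
Extremal: y(x) = -x + 5.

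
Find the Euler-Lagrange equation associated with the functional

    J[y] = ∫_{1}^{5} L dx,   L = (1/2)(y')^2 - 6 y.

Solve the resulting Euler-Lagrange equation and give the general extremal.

The Lagrangian is L = (1/2)(y')^2 - 6 y.
∂L/∂y = -6.
∂L/∂y' = y'.
The Euler-Lagrange equation d/dx(∂L/∂y') − ∂L/∂y = 0 becomes:
    y'' + 6 = 0
General solution: y(x) = -3 x^2 + A x + B, where A and B are arbitrary constants fixed by the endpoint conditions.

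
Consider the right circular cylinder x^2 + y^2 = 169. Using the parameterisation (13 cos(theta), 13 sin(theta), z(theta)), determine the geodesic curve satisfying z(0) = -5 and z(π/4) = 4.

Parameterise the cylinder of radius R = 13 as
    r(θ) = (13 cos θ, 13 sin θ, z(θ)).
The arc-length element is
    ds = sqrt(169 + (dz/dθ)^2) dθ,
so the Lagrangian is L = sqrt(169 + z'^2).
L depends on z' only, not on z or θ, so ∂L/∂z = 0 and
    ∂L/∂z' = z' / sqrt(169 + z'^2).
The Euler-Lagrange equation gives
    d/dθ( z' / sqrt(169 + z'^2) ) = 0,
so z' is constant. Integrating once:
    z(θ) = a θ + b,
a helix on the cylinder (a straight line when the cylinder is unrolled). The constants a, b are determined by the endpoint conditions.
With endpoint conditions z(0) = -5 and z(π/4) = 4: from z(0) = b we get b = -5, and a·π/4 + -5 = 4 gives a = 36/π, so
    z(θ) = (36/π) θ − 5.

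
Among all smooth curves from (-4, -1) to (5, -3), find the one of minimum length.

Arc-length functional: J[y] = ∫ sqrt(1 + (y')^2) dx.
Lagrangian L = sqrt(1 + (y')^2) has no explicit y dependence, so ∂L/∂y = 0 and the Euler-Lagrange equation gives
    d/dx( y' / sqrt(1 + (y')^2) ) = 0  ⇒  y' / sqrt(1 + (y')^2) = const.
Hence y' is constant, so y(x) is affine.
Fitting the endpoints (-4, -1) and (5, -3):
    slope m = ((-3) − (-1)) / (5 − (-4)) = -2/9,
    intercept c = (-1) − m·(-4) = -17/9.
Extremal: y(x) = (-2/9) x - 17/9.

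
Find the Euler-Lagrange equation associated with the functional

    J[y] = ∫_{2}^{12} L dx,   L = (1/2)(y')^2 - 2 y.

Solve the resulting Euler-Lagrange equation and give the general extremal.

The Lagrangian is L = (1/2)(y')^2 - 2 y.
∂L/∂y = -2.
∂L/∂y' = y'.
The Euler-Lagrange equation d/dx(∂L/∂y') − ∂L/∂y = 0 becomes:
    y'' + 2 = 0
General solution: y(x) = -x^2 + A x + B, where A and B are arbitrary constants fixed by the endpoint conditions.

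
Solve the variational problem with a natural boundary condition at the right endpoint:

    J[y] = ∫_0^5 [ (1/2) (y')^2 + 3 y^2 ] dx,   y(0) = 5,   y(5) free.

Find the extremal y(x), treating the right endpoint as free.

The Lagrangian L = (1/2) (y')^2 + 3 y^2 gives
    ∂L/∂y = 6 y,   ∂L/∂y' = y'.
Euler-Lagrange: y'' − 6 y = 0.
With k = sqrt(6), the general solution is
    y(x) = A cosh(sqrt(6) x) + B sinh(sqrt(6) x).
Fixed left endpoint y(0) = 5 ⇒ A = 5.
The right endpoint x = 5 is free, so the natural (transversality) condition is ∂L/∂y' |_{x=5} = 0, i.e. y'(5) = 0.
Compute y'(x) = A k sinh(k x) + B k cosh(k x), so
    y'(5) = A k sinh(k·5) + B k cosh(k·5) = 0
    ⇒ B = −A tanh(k·5) = − 5 tanh(sqrt(6)·5).
Therefore the extremal is
    y(x) = 5 cosh(sqrt(6) x) − 5 tanh(sqrt(6)·5) sinh(sqrt(6) x).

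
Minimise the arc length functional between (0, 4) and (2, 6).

Arc-length functional: J[y] = ∫ sqrt(1 + (y')^2) dx.
Lagrangian L = sqrt(1 + (y')^2) has no explicit y dependence, so ∂L/∂y = 0 and the Euler-Lagrange equation gives
    d/dx( y' / sqrt(1 + (y')^2) ) = 0  ⇒  y' / sqrt(1 + (y')^2) = const.
Hence y' is constant, so y(x) is affine.
Fitting the endpoints (0, 4) and (2, 6):
    slope m = (6 − 4) / (2 − 0) = 1,
    intercept c = 4 − m·0 = 4.
Extremal: y(x) = x + 4.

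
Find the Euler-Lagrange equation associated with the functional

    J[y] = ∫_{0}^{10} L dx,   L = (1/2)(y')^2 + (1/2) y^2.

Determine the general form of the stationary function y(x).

The Lagrangian is L = (1/2)(y')^2 + (1/2) y^2.
∂L/∂y = y.
∂L/∂y' = y'.
The Euler-Lagrange equation d/dx(∂L/∂y') − ∂L/∂y = 0 becomes:
    y'' - y = 0
General solution: y(x) = A e^x + B e^(-x), where A and B are arbitrary constants fixed by the endpoint conditions.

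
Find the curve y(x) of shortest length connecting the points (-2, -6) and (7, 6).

Arc-length functional: J[y] = ∫ sqrt(1 + (y')^2) dx.
Lagrangian L = sqrt(1 + (y')^2) has no explicit y dependence, so ∂L/∂y = 0 and the Euler-Lagrange equation gives
    d/dx( y' / sqrt(1 + (y')^2) ) = 0  ⇒  y' / sqrt(1 + (y')^2) = const.
Hence y' is constant, so y(x) is affine.
Fitting the endpoints (-2, -6) and (7, 6):
    slope m = (6 − (-6)) / (7 − (-2)) = 4/3,
    intercept c = (-6) − m·(-2) = -10/3.
Extremal: y(x) = (4/3) x - 10/3.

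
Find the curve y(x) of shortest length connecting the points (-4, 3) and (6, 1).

Arc-length functional: J[y] = ∫ sqrt(1 + (y')^2) dx.
Lagrangian L = sqrt(1 + (y')^2) has no explicit y dependence, so ∂L/∂y = 0 and the Euler-Lagrange equation gives
    d/dx( y' / sqrt(1 + (y')^2) ) = 0  ⇒  y' / sqrt(1 + (y')^2) = const.
Hence y' is constant, so y(x) is affine.
Fitting the endpoints (-4, 3) and (6, 1):
    slope m = (1 − 3) / (6 − (-4)) = -1/5,
    intercept c = 3 − m·(-4) = 11/5.
Extremal: y(x) = (-1/5) x + 11/5.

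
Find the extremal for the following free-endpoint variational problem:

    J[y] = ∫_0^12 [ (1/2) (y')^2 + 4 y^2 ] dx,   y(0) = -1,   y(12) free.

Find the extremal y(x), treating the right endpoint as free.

The Lagrangian L = (1/2) (y')^2 + 4 y^2 gives
    ∂L/∂y = 8 y,   ∂L/∂y' = y'.
Euler-Lagrange: y'' − 8 y = 0.
With k = sqrt(8), the general solution is
    y(x) = A cosh(sqrt(8) x) + B sinh(sqrt(8) x).
Fixed left endpoint y(0) = -1 ⇒ A = -1.
The right endpoint x = 12 is free, so the natural (transversality) condition is ∂L/∂y' |_{x=12} = 0, i.e. y'(12) = 0.
Compute y'(x) = A k sinh(k x) + B k cosh(k x), so
    y'(12) = A k sinh(k·12) + B k cosh(k·12) = 0
    ⇒ B = −A tanh(k·12) = tanh(sqrt(8)·12).
Therefore the extremal is
    y(x) = −cosh(sqrt(8) x) + tanh(sqrt(8)·12) sinh(sqrt(8) x).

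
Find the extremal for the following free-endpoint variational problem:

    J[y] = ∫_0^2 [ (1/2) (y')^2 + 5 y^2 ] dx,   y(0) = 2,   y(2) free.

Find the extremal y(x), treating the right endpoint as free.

The Lagrangian L = (1/2) (y')^2 + 5 y^2 gives
    ∂L/∂y = 10 y,   ∂L/∂y' = y'.
Euler-Lagrange: y'' − 10 y = 0.
With k = sqrt(10), the general solution is
    y(x) = A cosh(sqrt(10) x) + B sinh(sqrt(10) x).
Fixed left endpoint y(0) = 2 ⇒ A = 2.
The right endpoint x = 2 is free, so the natural (transversality) condition is ∂L/∂y' |_{x=2} = 0, i.e. y'(2) = 0.
Compute y'(x) = A k sinh(k x) + B k cosh(k x), so
    y'(2) = A k sinh(k·2) + B k cosh(k·2) = 0
    ⇒ B = −A tanh(k·2) = − 2 tanh(sqrt(10)·2).
Therefore the extremal is
    y(x) = 2 cosh(sqrt(10) x) − 2 tanh(sqrt(10)·2) sinh(sqrt(10) x).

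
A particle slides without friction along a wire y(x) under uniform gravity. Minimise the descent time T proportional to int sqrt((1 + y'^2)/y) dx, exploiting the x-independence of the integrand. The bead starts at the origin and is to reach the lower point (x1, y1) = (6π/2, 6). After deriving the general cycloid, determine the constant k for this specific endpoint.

The Lagrangian L = sqrt((1 + y'^2) / y) has no explicit x dependence, so the Beltrami identity applies:
    L − y' ∂L/∂y' = C.
Compute ∂L/∂y' = y' / sqrt(y (1 + y'^2)).
Substitute:
    sqrt((1 + y'^2)/y) − y'·y' / sqrt(y (1 + y'^2))
    = (1 + y'^2) / sqrt(y (1 + y'^2)) − y'^2 / sqrt(y (1 + y'^2))
    = 1 / sqrt(y (1 + y'^2)) = C.
Squaring and rearranging gives the first integral
    y (1 + y'^2) = 1/C^2 =: k   (constant).
Solving this first-order ODE by the substitution
    y = (k/2)(1 − cos θ)
yields the cycloid parameterisation
    x(θ) = (k/2)(θ − sin θ),   y(θ) = (k/2)(1 − cos θ).
The constant k is fixed by the endpoint condition.
Now fit the given lower endpoint (x1, y1) = (6π/2, 6). At the bottom of the first arch (θ = π), the parametric equations give
    y(π) = (k/2)(1 − cos π) = k,
    x(π) = (k/2)(π − sin π) = kπ/2.
Matching y(π) = 6 gives k = 6, consistent with x(π) = 6π/2. Therefore the specific cycloid is
    x(θ) = (6/2)(θ − sin θ),   y(θ) = (6/2)(1 − cos θ).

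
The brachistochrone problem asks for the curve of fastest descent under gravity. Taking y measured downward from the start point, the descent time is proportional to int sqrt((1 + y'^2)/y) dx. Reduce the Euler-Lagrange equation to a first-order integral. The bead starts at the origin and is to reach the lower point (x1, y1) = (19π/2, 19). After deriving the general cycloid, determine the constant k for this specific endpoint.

The Lagrangian L = sqrt((1 + y'^2) / y) has no explicit x dependence, so the Beltrami identity applies:
    L − y' ∂L/∂y' = C.
Compute ∂L/∂y' = y' / sqrt(y (1 + y'^2)).
Substitute:
    sqrt((1 + y'^2)/y) − y'·y' / sqrt(y (1 + y'^2))
    = (1 + y'^2) / sqrt(y (1 + y'^2)) − y'^2 / sqrt(y (1 + y'^2))
    = 1 / sqrt(y (1 + y'^2)) = C.
Squaring and rearranging gives the first integral
    y (1 + y'^2) = 1/C^2 =: k   (constant).
Solving this first-order ODE by the substitution
    y = (k/2)(1 − cos θ)
yields the cycloid parameterisation
    x(θ) = (k/2)(θ − sin θ),   y(θ) = (k/2)(1 − cos θ).
The constant k is fixed by the endpoint condition.
Now fit the given lower endpoint (x1, y1) = (19π/2, 19). At the bottom of the first arch (θ = π), the parametric equations give
    y(π) = (k/2)(1 − cos π) = k,
    x(π) = (k/2)(π − sin π) = kπ/2.
Matching y(π) = 19 gives k = 19, consistent with x(π) = 19π/2. Therefore the specific cycloid is
    x(θ) = (19/2)(θ − sin θ),   y(θ) = (19/2)(1 − cos θ).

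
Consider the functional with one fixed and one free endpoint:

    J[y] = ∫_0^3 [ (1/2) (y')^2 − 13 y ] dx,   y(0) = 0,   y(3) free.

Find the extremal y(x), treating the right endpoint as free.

The Lagrangian L = (1/2) (y')^2 − 13 y gives
    ∂L/∂y = −13,   ∂L/∂y' = y'.
Euler-Lagrange: d/dx(y') − (−13) = 0, i.e. y'' + 13 = 0, so
    y(x) = −(13/2) x^2 + C1 x + C2.
Fixed left endpoint y(0) = 0 ⇒ C2 = 0.
The right endpoint x = 3 is free, so the natural (transversality) condition is ∂L/∂y' |_{x=3} = 0, i.e. y'(3) = 0.
Compute y'(x) = −13 x + C1, so y'(3) = −39 + C1 = 0 ⇒ C1 = 39.
Therefore the extremal is
    y(x) = −(13/2) x^2 + 39 x.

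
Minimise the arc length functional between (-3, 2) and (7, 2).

Arc-length functional: J[y] = ∫ sqrt(1 + (y')^2) dx.
Lagrangian L = sqrt(1 + (y')^2) has no explicit y dependence, so ∂L/∂y = 0 and the Euler-Lagrange equation gives
    d/dx( y' / sqrt(1 + (y')^2) ) = 0  ⇒  y' / sqrt(1 + (y')^2) = const.
Hence y' is constant, so y(x) is affine.
Fitting the endpoints (-3, 2) and (7, 2):
    slope m = (2 − 2) / (7 − (-3)) = 0,
    intercept c = 2 − m·(-3) = 2.
Extremal: y(x) = 2.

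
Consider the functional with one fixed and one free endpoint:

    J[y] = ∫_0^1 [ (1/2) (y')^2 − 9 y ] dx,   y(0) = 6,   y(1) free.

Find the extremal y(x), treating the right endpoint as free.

The Lagrangian L = (1/2) (y')^2 − 9 y gives
    ∂L/∂y = −9,   ∂L/∂y' = y'.
Euler-Lagrange: d/dx(y') − (−9) = 0, i.e. y'' + 9 = 0, so
    y(x) = −(9/2) x^2 + C1 x + C2.
Fixed left endpoint y(0) = 6 ⇒ C2 = 6.
The right endpoint x = 1 is free, so the natural (transversality) condition is ∂L/∂y' |_{x=1} = 0, i.e. y'(1) = 0.
Compute y'(x) = −9 x + C1, so y'(1) = −9 + C1 = 0 ⇒ C1 = 9.
Therefore the extremal is
    y(x) = −(9/2) x^2 + 9 x + 6.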